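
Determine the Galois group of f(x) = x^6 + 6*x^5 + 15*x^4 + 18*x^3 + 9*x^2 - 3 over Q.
The polynomial f is an irreducible sextic over Q, so G = Gal(f/Q) is one of the 16 transitive subgroups 6T1, ..., 6T16 of S_6. The discriminant of f is 5038848, which is not a perfect square, so G is not contained in A_6. The transitive groups of degree 6 not contained in A_6 are: C_6 (6T1, order 6), S_3 (6T2, order 6), D_6 (6T3, order 12), C_3 x S_3 (6T5, order 18), A_4 x C_2 (6T6, order 24), S_4 (6T8, order 24), S_3 x S_3 (6T9, order 36), S_4 x C_2 (6T11, order 48), (S_3 x S_3) : C_2 (6T13, order 72), PGL(2,5) (6T14, order 120), S_6 (6T16, order 720). By Dedekind's theorem, for a prime p not dividing disc(f) the degrees of the irreducible factors of f mod p form the cycle type of an element of G. Factoring f modulo the 23 such primes p <= 97 (skipping 2, 3, which divide the discriminant), each new pattern first appears at: mod 5: f = (x^6 + x^5 + 3x^3 + 4x^2 + 2), pattern 6; mod 11: f = (x + 4)(x + 6)(x^2 + 8x + 10)(x^2 + 10x + 7), pattern 2+2+1+1; mod 13: f = (x + 3)(x + 6)(x + 7)(x^3 + 3x^2 + 3x + 4), pattern 3+1+1+1; mod 31: f = (x^2 + 10x + 2)(x^2 + 11x + 21)(x^2 + 16x + 11), pattern 2+2+2; mod 97: f = (x^3 + 3x^2 + 3x + 10)(x^3 + 3x^2 + 3x + 87), pattern 3+3. No other pattern occurs in this range, so the set of observed cycle types is {6, 2+2+1+1, 3+1+1+1, 2+2+2, 3+3}. The candidates containing elements of all these cycle types are S_3 x S_3 (6T9) of order 36, (S_3 x S_3) : C_2 (6T13) of order 72, S_6 (6T16) of order 720; the others are excluded. The observed types are precisely the cycle types that occur in S_3 x S_3 (6T9) (apart from the identity). Each of the other remaining candidates has further cycle types, and by the Chebotarev density theorem the matching factorization patterns would occur for a proportion of primes equal to their share of the group: (S_3 x S_3) : C_2 (6T13) additionally contains elements of type 4+2, 3+2+1, 2+1+1+1+1 (36 of its 72 elements, about 50% of primes); S_6 (6T16) additionally contains elements of type 5+1, 4+2, 4+1+1, 3+2+1, 2+1+1+1+1 (459 of its 720 elements, about 64% of primes). None of the 23 primes tested shows any such pattern (for each of these groups the chance of that is below 10^-4), which rules them out. Hence G = S_3 x S_3 (6T9), of order 36.

6T9: S_3 x S_3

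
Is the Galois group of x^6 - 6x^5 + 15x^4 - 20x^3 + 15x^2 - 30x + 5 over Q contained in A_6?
Yes

The polynomial is irreducible of degree 6 over Q. Its discriminant is 746496000000 = 864000^2, a perfect square. A Galois group lies in the alternating group exactly when the discriminant is a square in Q, so the Galois group (A_6) is contained in A_6.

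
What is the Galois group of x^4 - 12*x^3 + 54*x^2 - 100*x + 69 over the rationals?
The polynomial is an irreducible quartic over Q and its discriminant is 331776 = 576^2, a perfect square, so the Galois group is contained in A_4. The resolvent cubic y^3 - 54*y^2 + 924*y - 5032 is irreducible over Q. An irreducible resolvent with square discriminant gives A_4.

A_4, the alternating group on 4 letters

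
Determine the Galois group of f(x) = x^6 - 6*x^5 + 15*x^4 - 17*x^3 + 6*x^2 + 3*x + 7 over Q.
The polynomial f is an irreducible sextic over Q, so G = Gal(f/Q) is one of the 16 transitive subgroups 6T1, ..., 6T16 of S_6. The discriminant of f is -1162261467, which is not a perfect square, so G is not contained in A_6. The transitive groups of degree 6 not contained in A_6 are: C_6 (6T1, order 6), S_3 (6T2, order 6), D_6 (6T3, order 12), C_3 x S_3 (6T5, order 18), A_4 x C_2 (6T6, order 24), S_4 (6T8, order 24), S_3 x S_3 (6T9, order 36), S_4 x C_2 (6T11, order 48), (S_3 x S_3) : C_2 (6T13, order 72), PGL(2,5) (6T14, order 120), S_6 (6T16, order 720). By Dedekind's theorem, for a prime p not dividing disc(f) the degrees of the irreducible factors of f mod p form the cycle type of an element of G. Factoring f modulo the 33 such primes p <= 139 (skipping 3, which divides the discriminant), each new pattern first appears at: mod 2: f = (x^6 + x^4 + x^3 + x + 1), pattern 6; mod 7: f = (x)(x + 1)(x + 3)(x^3 + 4x^2 + 3x + 1), pattern 3+1+1+1; mod 17: f = (x^2 + 14)(x^2 + 2x + 12)(x^2 + 9x + 5), pattern 2+2+2; mod 19: f = (x^3 + 16x^2 + 3x + 4)(x^3 + 16x^2 + 3x + 16), pattern 3+3; mod 73: f = (x + 2)(x + 11)(x + 22)(x + 23)(x + 37)(x + 45), pattern 1+1+1+1+1+1. No other pattern occurs in this range, so the set of observed cycle types is {6, 3+1+1+1, 2+2+2, 3+3, 1+1+1+1+1+1}. The candidates containing elements of all these cycle types are C_3 x S_3 (6T5) of order 18, S_3 x S_3 (6T9) of order 36, (S_3 x S_3) : C_2 (6T13) of order 72, S_6 (6T16) of order 720; the others are excluded. The observed types are precisely the cycle types that occur in C_3 x S_3 (6T5). Each of the other remaining candidates has further cycle types, and by the Chebotarev density theorem the matching factorization patterns would occur for a proportion of primes equal to their share of the group: S_3 x S_3 (6T9) additionally contains elements of type 2+2+1+1 (9 of its 36 elements, about 25% of primes); (S_3 x S_3) : C_2 (6T13) additionally contains elements of type 4+2, 3+2+1, 2+2+1+1, 2+1+1+1+1 (45 of its 72 elements, about 62% of primes); S_6 (6T16) additionally contains elements of type 5+1, 4+2, 4+1+1, 3+2+1, 2+2+1+1, 2+1+1+1+1 (504 of its 720 elements, about 70% of primes). None of the 33 primes tested shows any such pattern (for each of these groups the chance of that is below 10^-4), which rules them out. Hence G = C_3 x S_3 (6T5), of order 18.

C_3 x S_3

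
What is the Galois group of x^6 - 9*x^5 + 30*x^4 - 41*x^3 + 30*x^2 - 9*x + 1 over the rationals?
The polynomial f is an irreducible sextic over Q, so G = Gal(f/Q) is one of the 16 transitive subgroups 6T1, ..., 6T16 of S_6. The discriminant of f is -67744512, which is not a perfect square, so G is not contained in A_6. The transitive groups of degree 6 not contained in A_6 are: C_6 (6T1, order 6), S_3 (6T2, order 6), D_6 (6T3, order 12), C_3 x S_3 (6T5, order 18), A_4 x C_2 (6T6, order 24), S_4 (6T8, order 24), S_3 x S_3 (6T9, order 36), S_4 x C_2 (6T11, order 48), (S_3 x S_3) : C_2 (6T13, order 72), PGL(2,5) (6T14, order 120), S_6 (6T16, order 720). By Dedekind's theorem, for a prime p not dividing disc(f) the degrees of the irreducible factors of f mod p form the cycle type of an element of G. Factoring f modulo the 23 such primes p <= 101 (skipping 2, 3, 11, which divide the discriminant), each new pattern first appears at: mod 5: f = (x^2 + x + 1)(x^2 + 2x + 4)(x^2 + 3x + 4), pattern 2+2+2; mod 7: f = (x^3 + 2x + 6)(x^3 + 5x^2 + 6), pattern 3+3; mod 31: f = (x + 12)(x + 13)(x + 15)(x + 22)(x + 24)(x + 29), pattern 1+1+1+1+1+1. No other pattern occurs in this range, so the set of observed cycle types is {2+2+2, 3+3, 1+1+1+1+1+1}. The candidates containing elements of all these cycle types are C_6 (6T1) of order 6, S_3 (6T2) of order 6, D_6 (6T3) of order 12, C_3 x S_3 (6T5) of order 18, A_4 x C_2 (6T6) of order 24, S_4 (6T8) of order 24, S_3 x S_3 (6T9) of order 36, S_4 x C_2 (6T11) of order 48, (S_3 x S_3) : C_2 (6T13) of order 72, PGL(2,5) (6T14) of order 120, S_6 (6T16) of order 720; the others are excluded. The observed types are precisely the cycle types that occur in S_3 (6T2). Each of the other remaining candidates has further cycle types, and by the Chebotarev density theorem the matching factorization patterns would occur for a proportion of primes equal to their share of the group: C_6 (6T1) additionally contains elements of type 6 (2 of its 6 elements, about 33% of primes); D_6 (6T3) additionally contains elements of type 6, 2+2+1+1 (5 of its 12 elements, about 42% of primes); C_3 x S_3 (6T5) additionally contains elements of type 6, 3+1+1+1 (10 of its 18 elements, about 56% of primes); A_4 x C_2 (6T6) additionally contains elements of type 6, 2+2+1+1, 2+1+1+1+1 (14 of its 24 elements, about 58% of primes); S_4 (6T8) additionally contains elements of type 4+1+1, 2+2+1+1 (9 of its 24 elements, about 38% of primes); S_3 x S_3 (6T9) additionally contains elements of type 6, 3+1+1+1, 2+2+1+1 (25 of its 36 elements, about 69% of primes); S_4 x C_2 (6T11) additionally contains elements of type 6, 4+2, 4+1+1, 2+2+1+1, 2+1+1+1+1 (32 of its 48 elements, about 67% of primes); (S_3 x S_3) : C_2 (6T13) additionally contains elements of type 6, 4+2, 3+2+1, 3+1+1+1, 2+2+1+1, 2+1+1+1+1 (61 of its 72 elements, about 85% of primes); PGL(2,5) (6T14) additionally contains elements of type 6, 5+1, 4+1+1, 2+2+1+1 (89 of its 120 elements, about 74% of primes); S_6 (6T16) additionally contains elements of type 6, 5+1, 4+2, 4+1+1, 3+2+1, 3+1+1+1, 2+2+1+1, 2+1+1+1+1 (664 of its 720 elements, about 92% of primes). None of the 23 primes tested shows any such pattern (for each of these groups the chance of that is below 10^-4), which rules them out. Hence G = S_3 (6T2), of order 6.

6T2: S_3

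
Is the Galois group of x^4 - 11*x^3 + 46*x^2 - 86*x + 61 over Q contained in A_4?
The polynomial is irreducible of degree 4 over Q. Its discriminant is 125, which is not a perfect square. A Galois group lies in the alternating group exactly when the discriminant is a square in Q, so the Galois group (C_4) is not contained in A_4.

No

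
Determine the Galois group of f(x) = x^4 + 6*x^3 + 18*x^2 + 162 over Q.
4T4: A_4

The polynomial is an irreducible quartic over Q and its discriminant is 1666598976 = 40824^2, a perfect square, so the Galois group is contained in A_4. The resolvent cubic y^3 - 18*y^2 - 648*y + 5832 is irreducible over Q. An irreducible resolvent with square discriminant gives A_4.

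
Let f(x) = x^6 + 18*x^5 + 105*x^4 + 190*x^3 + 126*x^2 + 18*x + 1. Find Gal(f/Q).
The polynomial f is an irreducible sextic over Q, so G = Gal(f/Q) is one of the 16 transitive subgroups 6T1, ..., 6T16 of S_6. The discriminant of f is -31321103260608, which is not a perfect square, so G is not contained in A_6. The transitive groups of degree 6 not contained in A_6 are: C_6 (6T1, order 6), S_3 (6T2, order 6), D_6 (6T3, order 12), C_3 x S_3 (6T5, order 18), A_4 x C_2 (6T6, order 24), S_4 (6T8, order 24), S_3 x S_3 (6T9, order 36), S_4 x C_2 (6T11, order 48), (S_3 x S_3) : C_2 (6T13, order 72), PGL(2,5) (6T14, order 120), S_6 (6T16, order 720). By Dedekind's theorem, for a prime p not dividing disc(f) the degrees of the irreducible factors of f mod p form the cycle type of an element of G. Factoring f modulo the 21 such primes p <= 89 (skipping 2, 3, 7, which divide the discriminant), each new pattern first appears at: mod 5: f = (x^6 + 3x^5 + x^2 + 3x + 1), pattern 6; mod 11: f = (x + 7)(x^5 + 6x^3 + 5x^2 + 3x + 8), pattern 5+1; mod 13: f = (x + 2)(x + 11)(x^4 + 5x^3 + 5x^2 + 2x + 3), pattern 4+1+1; mod 23: f = (x + 8)(x + 16)(x^2 + 19x + 12)(x^2 + 21x + 9), pattern 2+2+1+1; mod 43: f = (x^3 + 2x^2 + x + 18)(x^3 + 16x^2 + 29x + 12), pattern 3+3; mod 61: f = (x^2 + 21x + 13)(x^2 + 24x + 15)(x^2 + 34x + 56), pattern 2+2+2. No other pattern occurs in this range, so the set of observed cycle types is {6, 5+1, 4+1+1, 2+2+1+1, 3+3, 2+2+2}. The candidates containing elements of all these cycle types are PGL(2,5) (6T14) of order 120, S_6 (6T16) of order 720; the others are excluded. The observed types are precisely the cycle types that occur in PGL(2,5) (6T14) (apart from the identity). Each of the other remaining candidates has further cycle types, and by the Chebotarev density theorem the matching factorization patterns would occur for a proportion of primes equal to their share of the group: S_6 (6T16) additionally contains elements of type 4+2, 3+2+1, 3+1+1+1, 2+1+1+1+1 (265 of its 720 elements, about 37% of primes). None of the 21 primes tested shows any such pattern (for each of these groups the chance of that is below 10^-4), which rules them out. Hence G = PGL(2,5) (6T14), of order 120.

PGL(2,5) (also written S5(6))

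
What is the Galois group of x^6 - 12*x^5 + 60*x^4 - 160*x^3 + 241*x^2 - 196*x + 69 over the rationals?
The polynomial f is an irreducible sextic over Q, so G = Gal(f/Q) is one of the 16 transitive subgroups 6T1, ..., 6T16 of S_6. The discriminant of f is -61504, which is not a perfect square, so G is not contained in A_6. The transitive groups of degree 6 not contained in A_6 are: C_6 (6T1, order 6), S_3 (6T2, order 6), D_6 (6T3, order 12), C_3 x S_3 (6T5, order 18), A_4 x C_2 (6T6, order 24), S_4 (6T8, order 24), S_3 x S_3 (6T9, order 36), S_4 x C_2 (6T11, order 48), (S_3 x S_3) : C_2 (6T13, order 72), PGL(2,5) (6T14, order 120), S_6 (6T16, order 720). By Dedekind's theorem, for a prime p not dividing disc(f) the degrees of the irreducible factors of f mod p form the cycle type of an element of G. Factoring f modulo the 17 such primes p <= 67 (skipping 2, 31, which divide the discriminant), each new pattern first appears at: mod 3: f = (x)(x + 2)(x^4 + x^3 + x^2 + 1), pattern 4+1+1; mod 5: f = (x^3 + x^2 + x + 3)(x^3 + 2x^2 + 2x + 3), pattern 3+3; mod 7: f = (x^6 + 2x^5 + 4x^4 + x^3 + 3x^2 + 6), pattern 6; mod 11: f = (x^2 + 6x + 2)(x^2 + 7x + 2)(x^2 + 8x + 9), pattern 2+2+2; mod 13: f = (x^2 + 9x + 10)(x^4 + 5x^3 + 5x^2 + 5x + 3), pattern 4+2; mod 37: f = (x + 3)(x + 30)(x^2 + 5x + 2)(x^2 + 24x + 1), pattern 2+2+1+1; mod 47: f = (x + 3)(x + 7)(x + 36)(x + 40)(x^2 + 43x + 16), pattern 2+1+1+1+1. No other pattern occurs in this range, so the set of observed cycle types is {4+1+1, 3+3, 6, 2+2+2, 4+2, 2+2+1+1, 2+1+1+1+1}. The candidates containing elements of all these cycle types are S_4 x C_2 (6T11) of order 48, S_6 (6T16) of order 720; the others are excluded. The observed types are precisely the cycle types that occur in S_4 x C_2 (6T11) (apart from the identity). Each of the other remaining candidates has further cycle types, and by the Chebotarev density theorem the matching factorization patterns would occur for a proportion of primes equal to their share of the group: S_6 (6T16) additionally contains elements of type 5+1, 3+2+1, 3+1+1+1 (304 of its 720 elements, about 42% of primes). None of the 17 primes tested shows any such pattern (for each of these groups the chance of that is below 10^-4), which rules them out. Hence G = S_4 x C_2 (6T11), of order 48.

6T11: S_4 x C_2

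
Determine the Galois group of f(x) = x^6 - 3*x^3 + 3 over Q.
C_3 x S_3

The polynomial f is an irreducible sextic over Q, so G = Gal(f/Q) is one of the 16 transitive subgroups 6T1, ..., 6T16 of S_6. The discriminant of f is -177147, which is not a perfect square, so G is not contained in A_6. The transitive groups of degree 6 not contained in A_6 are: C_6 (6T1, order 6), S_3 (6T2, order 6), D_6 (6T3, order 12), C_3 x S_3 (6T5, order 18), A_4 x C_2 (6T6, order 24), S_4 (6T8, order 24), S_3 x S_3 (6T9, order 36), S_4 x C_2 (6T11, order 48), (S_3 x S_3) : C_2 (6T13, order 72), PGL(2,5) (6T14, order 120), S_6 (6T16, order 720). By Dedekind's theorem, for a prime p not dividing disc(f) the degrees of the irreducible factors of f mod p form the cycle type of an element of G. Factoring f modulo the 33 such primes p <= 139 (skipping 3, which divides the discriminant), each new pattern first appears at: mod 2: f = (x^6 + x^3 + 1), pattern 6; mod 7: f = (x + 1)(x + 2)(x + 4)(x^3 + 3), pattern 3+1+1+1; mod 17: f = (x^2 + x + 7)(x^2 + 4x + 7)(x^2 + 12x + 7), pattern 2+2+2; mod 19: f = (x^3 + 6)(x^3 + 10), pattern 3+3; mod 73: f = (x + 13)(x + 21)(x + 22)(x + 29)(x + 30)(x + 31), pattern 1+1+1+1+1+1. No other pattern occurs in this range, so the set of observed cycle types is {6, 3+1+1+1, 2+2+2, 3+3, 1+1+1+1+1+1}. The candidates containing elements of all these cycle types are C_3 x S_3 (6T5) of order 18, S_3 x S_3 (6T9) of order 36, (S_3 x S_3) : C_2 (6T13) of order 72, S_6 (6T16) of order 720; the others are excluded. The observed types are precisely the cycle types that occur in C_3 x S_3 (6T5). Each of the other remaining candidates has further cycle types, and by the Chebotarev density theorem the matching factorization patterns would occur for a proportion of primes equal to their share of the group: S_3 x S_3 (6T9) additionally contains elements of type 2+2+1+1 (9 of its 36 elements, about 25% of primes); (S_3 x S_3) : C_2 (6T13) additionally contains elements of type 4+2, 3+2+1, 2+2+1+1, 2+1+1+1+1 (45 of its 72 elements, about 62% of primes); S_6 (6T16) additionally contains elements of type 5+1, 4+2, 4+1+1, 3+2+1, 2+2+1+1, 2+1+1+1+1 (504 of its 720 elements, about 70% of primes). None of the 33 primes tested shows any such pattern (for each of these groups the chance of that is below 10^-4), which rules them out. Hence G = C_3 x S_3 (6T5), of order 18.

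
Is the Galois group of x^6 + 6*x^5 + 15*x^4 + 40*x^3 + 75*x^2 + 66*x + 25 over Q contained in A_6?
The polynomial is irreducible of degree 6 over Q. Its discriminant is 660451885056, which is not a perfect square. A Galois group lies in the alternating group exactly when the discriminant is a square in Q, so the Galois group (S_3 x S_3) is not contained in A_6.

No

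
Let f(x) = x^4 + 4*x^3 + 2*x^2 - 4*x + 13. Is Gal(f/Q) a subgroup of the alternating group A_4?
Yes

The polynomial is irreducible of degree 4 over Q. Its discriminant is 589824 = 768^2, a perfect square. A Galois group lies in the alternating group exactly when the discriminant is a square in Q, so the Galois group (V_4) is contained in A_4.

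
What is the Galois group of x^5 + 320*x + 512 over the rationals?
The polynomial f is an irreducible quintic over Q, so G = Gal(f/Q) is a transitive subgroup of S_5: one of C_5 (5T1, order 5), D_5 (5T2, order 10), F_20 (5T3, order 20), A_5 (5T4, order 60) or S_5 (5T5, order 120). The discriminant of f is 1073741824000000 = 32768000^2, a perfect square, so G is contained in A_5. The transitive groups of degree 5 contained in A_5 are: C_5 (5T1, order 5), D_5 (5T2, order 10), A_5 (5T4, order 60). By Dedekind's theorem, for a prime p not dividing disc(f) the degrees of the irreducible factors of f mod p form the cycle type of an element of G. Factoring f modulo the 2 such primes p <= 7 (skipping 2, 5, which divide the discriminant), each new pattern first appears at: mod 3: f = (x^5 + 2x + 2), pattern 5; mod 7: f = (x + 4)(x + 6)(x^3 + 4x^2 + 6x + 5), pattern 3+1+1. No other pattern occurs in this range, so the set of observed cycle types is {5, 3+1+1}. Among the candidates above, the only group containing elements of all these cycle types is A_5 (5T4) — each of C_5 (5T1), D_5 (5T2) lacks at least one of them. Hence G = A_5 (5T4), of order 60.

A_5, the alternating group on 5 letters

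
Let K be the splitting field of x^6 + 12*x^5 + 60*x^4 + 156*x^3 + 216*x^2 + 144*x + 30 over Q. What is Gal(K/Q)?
S_3 x S_3, the direct product S_3 x S_3 in its degree-6 action

The polynomial f is an irreducible sextic over Q, so G = Gal(f/Q) is one of the 16 transitive subgroups 6T1, ..., 6T16 of S_6. The discriminant of f is 40310784, which is not a perfect square, so G is not contained in A_6. The transitive groups of degree 6 not contained in A_6 are: C_6 (6T1, order 6), S_3 (6T2, order 6), D_6 (6T3, order 12), C_3 x S_3 (6T5, order 18), A_4 x C_2 (6T6, order 24), S_4 (6T8, order 24), S_3 x S_3 (6T9, order 36), S_4 x C_2 (6T11, order 48), (S_3 x S_3) : C_2 (6T13, order 72), PGL(2,5) (6T14, order 120), S_6 (6T16, order 720). By Dedekind's theorem, for a prime p not dividing disc(f) the degrees of the irreducible factors of f mod p form the cycle type of an element of G. Factoring f modulo the 14 such primes p <= 53 (skipping 2, 3, which divide the discriminant), each new pattern first appears at: mod 5: f = (x)(x + 1)(x^2 + 2)(x^2 + x + 2), pattern 2+2+1+1; mod 7: f = (x^6 + 5x^5 + 4x^4 + 2x^3 + 6x^2 + 4x + 2), pattern 6; mod 19: f = (x + 12)(x + 15)(x + 17)(x^3 + 6x^2 + 12x + 11), pattern 3+1+1+1; mod 31: f = (x^2 + 2x + 11)(x^2 + 16x + 21)(x^2 + 25x + 11), pattern 2+2+2; mod 43: f = (x^3 + 6x^2 + 12x + 13)(x^3 + 6x^2 + 12x + 42), pattern 3+3. No other pattern occurs in this range, so the set of observed cycle types is {2+2+1+1, 6, 3+1+1+1, 2+2+2, 3+3}. The candidates containing elements of all these cycle types are S_3 x S_3 (6T9) of order 36, (S_3 x S_3) : C_2 (6T13) of order 72, S_6 (6T16) of order 720; the others are excluded. The observed types are precisely the cycle types that occur in S_3 x S_3 (6T9) (apart from the identity). Each of the other remaining candidates has further cycle types, and by the Chebotarev density theorem the matching factorization patterns would occur for a proportion of primes equal to their share of the group: (S_3 x S_3) : C_2 (6T13) additionally contains elements of type 4+2, 3+2+1, 2+1+1+1+1 (36 of its 72 elements, about 50% of primes); S_6 (6T16) additionally contains elements of type 5+1, 4+2, 4+1+1, 3+2+1, 2+1+1+1+1 (459 of its 720 elements, about 64% of primes). None of the 14 primes tested shows any such pattern (for each of these groups the chance of that is below 10^-4), which rules them out. Hence G = S_3 x S_3 (6T9), of order 36.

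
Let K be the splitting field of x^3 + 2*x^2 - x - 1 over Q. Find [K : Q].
The degree of the splitting field over Q equals the order of the Galois group, so first determine the group. The polynomial is an irreducible cubic over Q and its discriminant is 49 = 7^2, a perfect square. For an irreducible cubic, a square discriminant forces the Galois group to be A_3, the cyclic group of order 3. The Galois group C_3 (3T1) has order 3, so the splitting field has degree 3 over Q.

3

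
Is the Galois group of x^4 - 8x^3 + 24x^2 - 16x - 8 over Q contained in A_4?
No

The polynomial is irreducible of degree 4 over Q. Its discriminant is -1638400, which is not a perfect square. A Galois group lies in the alternating group exactly when the discriminant is a square in Q, so the Galois group (D_4) is not contained in A_4.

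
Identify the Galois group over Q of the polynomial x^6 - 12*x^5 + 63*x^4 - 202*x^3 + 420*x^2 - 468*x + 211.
6T14: PGL(2,5)

The polynomial f is an irreducible sextic over Q, so G = Gal(f/Q) is one of the 16 transitive subgroups 6T1, ..., 6T16 of S_6. The discriminant of f is -28010528989632, which is not a perfect square, so G is not contained in A_6. The transitive groups of degree 6 not contained in A_6 are: C_6 (6T1, order 6), S_3 (6T2, order 6), D_6 (6T3, order 12), C_3 x S_3 (6T5, order 18), A_4 x C_2 (6T6, order 24), S_4 (6T8, order 24), S_3 x S_3 (6T9, order 36), S_4 x C_2 (6T11, order 48), (S_3 x S_3) : C_2 (6T13, order 72), PGL(2,5) (6T14, order 120), S_6 (6T16, order 720). By Dedekind's theorem, for a prime p not dividing disc(f) the degrees of the irreducible factors of f mod p form the cycle type of an element of G. Factoring f modulo the 21 such primes p <= 89 (skipping 2, 3, 7, which divide the discriminant), each new pattern first appears at: mod 5: f = (x^6 + 3x^5 + 3x^4 + 3x^3 + 2x + 1), pattern 6; mod 11: f = (x + 5)(x^5 + 5x^4 + 5x^3 + 4x^2 + 4x + 7), pattern 5+1; mod 13: f = (x + 6)(x + 12)(x^4 + 9x^3 + 11x^2 + 5x + 6), pattern 4+1+1; mod 23: f = (x + 5)(x + 18)(x^2 + 14x + 4)(x^2 + 20x + 11), pattern 2+2+1+1; mod 43: f = (x^3 + 37x^2 + 12x + 4)(x^3 + 37x^2 + 15x + 42), pattern 3+3; mod 61: f = (x^2 + 9x + 56)(x^2 + 11x + 55)(x^2 + 29x + 5), pattern 2+2+2. No other pattern occurs in this range, so the set of observed cycle types is {6, 5+1, 4+1+1, 2+2+1+1, 3+3, 2+2+2}. The candidates containing elements of all these cycle types are PGL(2,5) (6T14) of order 120, S_6 (6T16) of order 720; the others are excluded. The observed types are precisely the cycle types that occur in PGL(2,5) (6T14) (apart from the identity). Each of the other remaining candidates has further cycle types, and by the Chebotarev density theorem the matching factorization patterns would occur for a proportion of primes equal to their share of the group: S_6 (6T16) additionally contains elements of type 4+2, 3+2+1, 3+1+1+1, 2+1+1+1+1 (265 of its 720 elements, about 37% of primes). None of the 21 primes tested shows any such pattern (for each of these groups the chance of that is below 10^-4), which rules them out. Hence G = PGL(2,5) (6T14), of order 120.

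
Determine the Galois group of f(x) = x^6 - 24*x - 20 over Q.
The polynomial f is an irreducible sextic over Q, so G = Gal(f/Q) is one of the 16 transitive subgroups 6T1, ..., 6T16 of S_6. The discriminant of f is 746496000000 = 864000^2, a perfect square, so G is contained in A_6. The transitive groups of degree 6 contained in A_6 are: A_4 (6T4, order 12), S_4 (6T7, order 24), (C_3 x C_3) : C_4 (6T10, order 36), PSL(2,5) (6T12, order 60), A_6 (6T15, order 360). By Dedekind's theorem, for a prime p not dividing disc(f) the degrees of the irreducible factors of f mod p form the cycle type of an element of G. Factoring f modulo the 6 such primes p <= 23 (skipping 2, 3, 5, which divide the discriminant), each new pattern first appears at: mod 7: f = (x + 4)(x^5 + 3x^4 + 2x^3 + 6x^2 + 4x + 2), pattern 5+1; mod 23: f = (x + 2)(x + 11)(x + 16)(x^3 + 17x^2 + 13x + 7), pattern 3+1+1+1. No other pattern occurs in this range, so the set of observed cycle types is {5+1, 3+1+1+1}. Among the candidates above, the only group containing elements of all these cycle types is A_6 (6T15) — each of A_4 (6T4), S_4 (6T7), (C_3 x C_3) : C_4 (6T10), PSL(2,5) (6T12) lacks at least one of them. Hence G = A_6 (6T15), of order 360.

A_6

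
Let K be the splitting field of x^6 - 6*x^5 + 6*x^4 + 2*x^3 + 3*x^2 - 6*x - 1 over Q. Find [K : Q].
The degree of the splitting field over Q equals the order of the Galois group, so first determine the group. The polynomial f is an irreducible sextic over Q, so G = Gal(f/Q) is one of the 16 transitive subgroups 6T1, ..., 6T16 of S_6. The discriminant of f is -151585344, which is not a perfect square, so G is not contained in A_6. The transitive groups of degree 6 not contained in A_6 are: C_6 (6T1, order 6), S_3 (6T2, order 6), D_6 (6T3, order 12), C_3 x S_3 (6T5, order 18), A_4 x C_2 (6T6, order 24), S_4 (6T8, order 24), S_3 x S_3 (6T9, order 36), S_4 x C_2 (6T11, order 48), (S_3 x S_3) : C_2 (6T13, order 72), PGL(2,5) (6T14, order 120), S_6 (6T16, order 720). By Dedekind's theorem, for a prime p not dividing disc(f) the degrees of the irreducible factors of f mod p form the cycle type of an element of G. Factoring f modulo the 33 such primes p <= 151 (skipping 2, 3, 19, which divide the discriminant), each new pattern first appears at: mod 5: f = (x^3 + x^2 + 4x + 3)(x^3 + 3x^2 + 4x + 3), pattern 3+3; mod 7: f = (x^6 + x^5 + 6x^4 + 2x^3 + 3x^2 + x + 6), pattern 6; mod 17: f = (x + 11)(x + 15)(x^2 + 7x + 3)(x^2 + 12x + 8), pattern 2+2+1+1; mod 71: f = (x^2 + 9x + 7)(x^2 + 19x + 11)(x^2 + 37x + 59), pattern 2+2+2; mod 107: f = (x + 14)(x + 42)(x + 78)(x + 90)(x^2 + 91x + 56), pattern 2+1+1+1+1. No other pattern occurs in this range, so the set of observed cycle types is {3+3, 6, 2+2+1+1, 2+2+2, 2+1+1+1+1}. The candidates containing elements of all these cycle types are A_4 x C_2 (6T6) of order 24, S_4 x C_2 (6T11) of order 48, (S_3 x S_3) : C_2 (6T13) of order 72, S_6 (6T16) of order 720; the others are excluded. The observed types are precisely the cycle types that occur in A_4 x C_2 (6T6) (apart from the identity). Each of the other remaining candidates has further cycle types, and by the Chebotarev density theorem the matching factorization patterns would occur for a proportion of primes equal to their share of the group: S_4 x C_2 (6T11) additionally contains elements of type 4+2, 4+1+1 (12 of its 48 elements, about 25% of primes); (S_3 x S_3) : C_2 (6T13) additionally contains elements of type 4+2, 3+2+1, 3+1+1+1 (34 of its 72 elements, about 47% of primes); S_6 (6T16) additionally contains elements of type 5+1, 4+2, 4+1+1, 3+2+1, 3+1+1+1 (484 of its 720 elements, about 67% of primes). None of the 33 primes tested shows any such pattern (for each of these groups the chance of that is below 10^-4), which rules them out. Hence G = A_4 x C_2 (6T6), of order 24. The Galois group A_4 x C_2 (6T6) has order 24, so the splitting field has degree 24 over Q.

24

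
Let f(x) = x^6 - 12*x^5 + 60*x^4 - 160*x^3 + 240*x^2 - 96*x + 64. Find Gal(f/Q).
The polynomial f is an irreducible sextic over Q, so G = Gal(f/Q) is one of the 16 transitive subgroups 6T1, ..., 6T16 of S_6. The discriminant of f is -9727331052552192, which is not a perfect square, so G is not contained in A_6. The transitive groups of degree 6 not contained in A_6 are: C_6 (6T1, order 6), S_3 (6T2, order 6), D_6 (6T3, order 12), C_3 x S_3 (6T5, order 18), A_4 x C_2 (6T6, order 24), S_4 (6T8, order 24), S_3 x S_3 (6T9, order 36), S_4 x C_2 (6T11, order 48), (S_3 x S_3) : C_2 (6T13, order 72), PGL(2,5) (6T14, order 120), S_6 (6T16, order 720). By Dedekind's theorem, for a prime p not dividing disc(f) the degrees of the irreducible factors of f mod p form the cycle type of an element of G. Factoring f modulo the 27 such primes p <= 127 (skipping 2, 3, 17, 43, which divide the discriminant), each new pattern first appears at: mod 5: f = (x^6 + 3x^5 + 4x + 4), pattern 6; mod 7: f = (x + 3)(x^2 + 2x + 2)(x^3 + 4x^2 + 4x + 6), pattern 3+2+1; mod 11: f = (x^2 + 4)(x^4 + 10x^3 + x^2 + 9x + 5), pattern 4+2; mod 13: f = (x + 5)(x + 8)(x^2 + 3x + 1)(x^2 + 11x + 12), pattern 2+2+1+1; mod 61: f = (x + 2)(x + 6)(x + 18)(x + 40)(x^2 + 44x + 47), pattern 2+1+1+1+1; mod 97: f = (x + 18)(x + 22)(x + 96)(x^3 + 46x^2 + 44x + 89), pattern 3+1+1+1; mod 113: f = (x^2 + 4x + 28)(x^2 + 11x + 36)(x^2 + 86x + 18), pattern 2+2+2; mod 127: f = (x^3 + 43x^2 + 113x + 119)(x^3 + 72x^2 + 26x + 119), pattern 3+3. No other pattern occurs in this range, so the set of observed cycle types is {6, 3+2+1, 4+2, 2+2+1+1, 2+1+1+1+1, 3+1+1+1, 2+2+2, 3+3}. The candidates containing elements of all these cycle types are (S_3 x S_3) : C_2 (6T13) of order 72, S_6 (6T16) of order 720; the others are excluded. The observed types are precisely the cycle types that occur in (S_3 x S_3) : C_2 (6T13) (apart from the identity). Each of the other remaining candidates has further cycle types, and by the Chebotarev density theorem the matching factorization patterns would occur for a proportion of primes equal to their share of the group: S_6 (6T16) additionally contains elements of type 5+1, 4+1+1 (234 of its 720 elements, about 32% of primes). None of the 27 primes tested shows any such pattern (for each of these groups the chance of that is below 10^-4), which rules them out. Hence G = (S_3 x S_3) : C_2 (6T13), of order 72.

(S_3 x S_3) : C_2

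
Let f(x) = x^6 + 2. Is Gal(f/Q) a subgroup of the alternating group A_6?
The polynomial is irreducible of degree 6 over Q. Its discriminant is -1492992, which is not a perfect square. A Galois group lies in the alternating group exactly when the discriminant is a square in Q, so the Galois group (D_6) is not contained in A_6.

No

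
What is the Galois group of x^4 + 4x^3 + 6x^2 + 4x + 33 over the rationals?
D_4 (order 8)

The polynomial is an irreducible quartic over Q and its discriminant is 8388608, which is not a perfect square, so the Galois group is not contained in A_4. The resolvent cubic y^3 - 6*y^2 - 116*y + 248 has exactly one rational root, so the Galois group is C_4 or D_4. The quartic remains irreducible over Q(sqrt(disc)), so the group is D_4.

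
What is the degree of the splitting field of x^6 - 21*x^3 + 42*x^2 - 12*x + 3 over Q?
The degree of the splitting field over Q equals the order of the Galois group, so first determine the group. The polynomial f is an irreducible sextic over Q, so G = Gal(f/Q) is one of the 16 transitive subgroups 6T1, ..., 6T16 of S_6. The discriminant of f is -2573642648187, which is not a perfect square, so G is not contained in A_6. The transitive groups of degree 6 not contained in A_6 are: C_6 (6T1, order 6), S_3 (6T2, order 6), D_6 (6T3, order 12), C_3 x S_3 (6T5, order 18), A_4 x C_2 (6T6, order 24), S_4 (6T8, order 24), S_3 x S_3 (6T9, order 36), S_4 x C_2 (6T11, order 48), (S_3 x S_3) : C_2 (6T13, order 72), PGL(2,5) (6T14, order 120), S_6 (6T16, order 720). By Dedekind's theorem, for a prime p not dividing disc(f) the degrees of the irreducible factors of f mod p form the cycle type of an element of G. Factoring f modulo the 26 such primes p <= 127 (skipping 3, 13, 17, 41, 43, which divide the discriminant), each new pattern first appears at: mod 2: f = (x^6 + x^3 + 1), pattern 6; mod 7: f = (x + 2)(x^2 + x + 3)(x^3 + 4x^2 + 4x + 4), pattern 3+2+1; mod 11: f = (x^2 + 9x + 2)(x^4 + 2x^3 + 2x^2 + x + 7), pattern 4+2; mod 31: f = (x + 8)(x + 27)(x^2 + 13x + 6)(x^2 + 14x + 15), pattern 2+2+1+1; mod 61: f = (x + 2)(x + 12)(x + 29)(x + 54)(x^2 + 25x + 8), pattern 2+1+1+1+1; mod 97: f = (x + 24)(x + 35)(x + 90)(x^3 + 45x^2 + 46x + 63), pattern 3+1+1+1; mod 113: f = (x^2 + 46x + 83)(x^2 + 75x + 77)(x^2 + 105x + 70), pattern 2+2+2; mod 127: f = (x^3 + 49x^2 + 72x + 21)(x^3 + 78x^2 + 43x + 109), pattern 3+3. No other pattern occurs in this range, so the set of observed cycle types is {6, 3+2+1, 4+2, 2+2+1+1, 2+1+1+1+1, 3+1+1+1, 2+2+2, 3+3}. The candidates containing elements of all these cycle types are (S_3 x S_3) : C_2 (6T13) of order 72, S_6 (6T16) of order 720; the others are excluded. The observed types are precisely the cycle types that occur in (S_3 x S_3) : C_2 (6T13) (apart from the identity). Each of the other remaining candidates has further cycle types, and by the Chebotarev density theorem the matching factorization patterns would occur for a proportion of primes equal to their share of the group: S_6 (6T16) additionally contains elements of type 5+1, 4+1+1 (234 of its 720 elements, about 32% of primes). None of the 26 primes tested shows any such pattern (for each of these groups the chance of that is below 10^-4), which rules them out. Hence G = (S_3 x S_3) : C_2 (6T13), of order 72. The Galois group (S_3 x S_3) : C_2 (6T13) has order 72, so the splitting field has degree 72 over Q.

72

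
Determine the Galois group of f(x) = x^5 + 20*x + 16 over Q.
A_5, the alternating group on 5 letters

The polynomial f is an irreducible quintic over Q, so G = Gal(f/Q) is a transitive subgroup of S_5: one of C_5 (5T1, order 5), D_5 (5T2, order 10), F_20 (5T3, order 20), A_5 (5T4, order 60) or S_5 (5T5, order 120). The discriminant of f is 1024000000 = 32000^2, a perfect square, so G is contained in A_5. The transitive groups of degree 5 contained in A_5 are: C_5 (5T1, order 5), D_5 (5T2, order 10), A_5 (5T4, order 60). By Dedekind's theorem, for a prime p not dividing disc(f) the degrees of the irreducible factors of f mod p form the cycle type of an element of G. Factoring f modulo the 2 such primes p <= 7 (skipping 2, 5, which divide the discriminant), each new pattern first appears at: mod 3: f = (x^5 + 2x + 1), pattern 5; mod 7: f = (x + 2)(x + 3)(x^3 + 2x^2 + 5x + 5), pattern 3+1+1. No other pattern occurs in this range, so the set of observed cycle types is {5, 3+1+1}. Among the candidates above, the only group containing elements of all these cycle types is A_5 (5T4) — each of C_5 (5T1), D_5 (5T2) lacks at least one of them. Hence G = A_5 (5T4), of order 60.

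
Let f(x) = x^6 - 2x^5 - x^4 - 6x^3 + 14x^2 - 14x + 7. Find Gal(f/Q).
A_4 (also written A4)

The polynomial f is an irreducible sextic over Q, so G = Gal(f/Q) is one of the 16 transitive subgroups 6T1, ..., 6T16 of S_6. The discriminant of f is 13191900736 = 114856^2, a perfect square, so G is contained in A_6. The transitive groups of degree 6 contained in A_6 are: A_4 (6T4, order 12), S_4 (6T7, order 24), (C_3 x C_3) : C_4 (6T10, order 36), PSL(2,5) (6T12, order 60), A_6 (6T15, order 360). By Dedekind's theorem, for a prime p not dividing disc(f) the degrees of the irreducible factors of f mod p form the cycle type of an element of G. Factoring f modulo the 33 such primes p <= 149 (skipping 2, 7, which divide the discriminant), each new pattern first appears at: mod 3: f = (x^3 + 2x + 2)(x^3 + x^2 + 2), pattern 3+3; mod 13: f = (x + 6)(x + 10)(x^2 + x + 5)(x^2 + 7x + 7), pattern 2+2+1+1. No other pattern occurs in this range, so the set of observed cycle types is {3+3, 2+2+1+1}. The candidates containing elements of all these cycle types are A_4 (6T4) of order 12, S_4 (6T7) of order 24, (C_3 x C_3) : C_4 (6T10) of order 36, PSL(2,5) (6T12) of order 60, A_6 (6T15) of order 360; the others are excluded. The observed types are precisely the cycle types that occur in A_4 (6T4) (apart from the identity). Each of the other remaining candidates has further cycle types, and by the Chebotarev density theorem the matching factorization patterns would occur for a proportion of primes equal to their share of the group: S_4 (6T7) additionally contains elements of type 4+2 (6 of its 24 elements, about 25% of primes); (C_3 x C_3) : C_4 (6T10) additionally contains elements of type 4+2, 3+1+1+1 (22 of its 36 elements, about 61% of primes); PSL(2,5) (6T12) additionally contains elements of type 5+1 (24 of its 60 elements, about 40% of primes); A_6 (6T15) additionally contains elements of type 5+1, 4+2, 3+1+1+1 (274 of its 360 elements, about 76% of primes). None of the 33 primes tested shows any such pattern (for each of these groups the chance of that is below 10^-4), which rules them out. Hence G = A_4 (6T4), of order 12.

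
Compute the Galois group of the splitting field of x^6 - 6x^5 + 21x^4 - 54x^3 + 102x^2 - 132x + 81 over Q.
The polynomial f is an irreducible sextic over Q, so G = Gal(f/Q) is one of the 16 transitive subgroups 6T1, ..., 6T16 of S_6. The discriminant of f is -1024192512, which is not a perfect square, so G is not contained in A_6. The transitive groups of degree 6 not contained in A_6 are: C_6 (6T1, order 6), S_3 (6T2, order 6), D_6 (6T3, order 12), C_3 x S_3 (6T5, order 18), A_4 x C_2 (6T6, order 24), S_4 (6T8, order 24), S_3 x S_3 (6T9, order 36), S_4 x C_2 (6T11, order 48), (S_3 x S_3) : C_2 (6T13, order 72), PGL(2,5) (6T14, order 120), S_6 (6T16, order 720). By Dedekind's theorem, for a prime p not dividing disc(f) the degrees of the irreducible factors of f mod p form the cycle type of an element of G. Factoring f modulo the 21 such primes p <= 89 (skipping 2, 3, 7, which divide the discriminant), each new pattern first appears at: mod 5: f = (x^6 + 4x^5 + x^4 + x^3 + 2x^2 + 3x + 1), pattern 6; mod 11: f = (x + 5)(x^5 + 10x^3 + 6x^2 + 6x + 3), pattern 5+1; mod 13: f = (x + 10)(x + 12)(x^4 + 11x^3 + 10x^2 + 5x + 1), pattern 4+1+1; mod 23: f = (x + 12)(x + 18)(x^2 + 12x + 8)(x^2 + 21x + 4), pattern 2+2+1+1; mod 43: f = (x^3 + 16x^2 + 4x + 2)(x^3 + 21x^2 + 25x + 19), pattern 3+3; mod 61: f = (x^2 + x + 16)(x^2 + 14x + 20)(x^2 + 40x + 42), pattern 2+2+2. No other pattern occurs in this range, so the set of observed cycle types is {6, 5+1, 4+1+1, 2+2+1+1, 3+3, 2+2+2}. The candidates containing elements of all these cycle types are PGL(2,5) (6T14) of order 120, S_6 (6T16) of order 720; the others are excluded. The observed types are precisely the cycle types that occur in PGL(2,5) (6T14) (apart from the identity). Each of the other remaining candidates has further cycle types, and by the Chebotarev density theorem the matching factorization patterns would occur for a proportion of primes equal to their share of the group: S_6 (6T16) additionally contains elements of type 4+2, 3+2+1, 3+1+1+1, 2+1+1+1+1 (265 of its 720 elements, about 37% of primes). None of the 21 primes tested shows any such pattern (for each of these groups the chance of that is below 10^-4), which rules them out. Hence G = PGL(2,5) (6T14), of order 120.

PGL(2,5), S_5 acting on 6 points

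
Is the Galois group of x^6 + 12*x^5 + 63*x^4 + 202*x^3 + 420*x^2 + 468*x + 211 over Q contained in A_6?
The polynomial is irreducible of degree 6 over Q. Its discriminant is -28010528989632, which is not a perfect square. A Galois group lies in the alternating group exactly when the discriminant is a square in Q, so the Galois group (PGL(2,5)) is not contained in A_6.

No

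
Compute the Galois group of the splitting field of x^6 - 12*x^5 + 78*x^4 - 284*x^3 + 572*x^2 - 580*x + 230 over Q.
6T11: S_4 x C_2

The polynomial f is an irreducible sextic over Q, so G = Gal(f/Q) is one of the 16 transitive subgroups 6T1, ..., 6T16 of S_6. The discriminant of f is -12961787955200, which is not a perfect square, so G is not contained in A_6. The transitive groups of degree 6 not contained in A_6 are: C_6 (6T1, order 6), S_3 (6T2, order 6), D_6 (6T3, order 12), C_3 x S_3 (6T5, order 18), A_4 x C_2 (6T6, order 24), S_4 (6T8, order 24), S_3 x S_3 (6T9, order 36), S_4 x C_2 (6T11, order 48), (S_3 x S_3) : C_2 (6T13, order 72), PGL(2,5) (6T14, order 120), S_6 (6T16, order 720). By Dedekind's theorem, for a prime p not dividing disc(f) the degrees of the irreducible factors of f mod p form the cycle type of an element of G. Factoring f modulo the 17 such primes p <= 71 (skipping 2, 5, 7, which divide the discriminant), each new pattern first appears at: mod 3: f = (x^3 + x^2 + 2)(x^3 + 2x^2 + x + 1), pattern 3+3; mod 13: f = (x^6 + x^5 + 2x^3 + 5x + 9), pattern 6; mod 19: f = (x^2 + 6x + 13)(x^4 + x^3 + 2x^2 + 14x + 6), pattern 4+2; mod 23: f = (x)(x + 7)(x^4 + 4x^3 + 4x^2 + 10x + 19), pattern 4+1+1; mod 53: f = (x^2 + 22x + 12)(x^2 + 33x + 35)(x^2 + 39x + 22), pattern 2+2+2; mod 59: f = (x + 32)(x + 50)(x^2 + 41x + 44)(x^2 + 42x + 54), pattern 2+2+1+1; mod 71: f = (x + 12)(x + 26)(x + 28)(x + 53)(x^2 + 11x + 1), pattern 2+1+1+1+1. No other pattern occurs in this range, so the set of observed cycle types is {3+3, 6, 4+2, 4+1+1, 2+2+2, 2+2+1+1, 2+1+1+1+1}. The candidates containing elements of all these cycle types are S_4 x C_2 (6T11) of order 48, S_6 (6T16) of order 720; the others are excluded. The observed types are precisely the cycle types that occur in S_4 x C_2 (6T11) (apart from the identity). Each of the other remaining candidates has further cycle types, and by the Chebotarev density theorem the matching factorization patterns would occur for a proportion of primes equal to their share of the group: S_6 (6T16) additionally contains elements of type 5+1, 3+2+1, 3+1+1+1 (304 of its 720 elements, about 42% of primes). None of the 17 primes tested shows any such pattern (for each of these groups the chance of that is below 10^-4), which rules them out. Hence G = S_4 x C_2 (6T11), of order 48.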